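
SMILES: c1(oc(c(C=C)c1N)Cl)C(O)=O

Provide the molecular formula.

Heavy atoms from the SMILES: 7 C, 1 Cl, 1 N, 3 O.
Implicit hydrogens by atom environment:
  4 × C (aromatic): no H
  1 × C: 2 H
  1 × C: 1 H
  1 × C: no H
  1 × Cl: no H
  1 × N: 2 H
  1 × O: 1 H
  1 × O (aromatic): no H
  1 × O: no H
  Total hydrogens = 6.
Molecular formula: C7H6ClNO3

C7H6ClNO3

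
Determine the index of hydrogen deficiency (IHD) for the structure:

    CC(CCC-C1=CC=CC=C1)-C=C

5

Molecular formula from the SMILES: C13H18.
DoU = (2C + 2 + N − H − X)/2 = (2·13 + 2 + 0 − 18 − 0)/2 = 10/2 = 5.
(Structurally: 1 ring(s) + 4 π bond(s) = 5.)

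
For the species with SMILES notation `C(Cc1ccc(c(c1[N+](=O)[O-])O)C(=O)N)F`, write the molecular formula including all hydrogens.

Heavy atoms from the SMILES: 9 C, 1 F, 2 N, 4 O.
Implicit hydrogens by atom environment:
  4 × C (aromatic): no H
  2 × C: 2 H each → 4
  2 × C (aromatic): 1 H each → 2
  2 × O: no H
  1 × C: no H
  1 × F: no H
  1 × N: 2 H
  1 × N (charge +1): no H
  1 × O: 1 H
  1 × O (charge -1): no H
  Total hydrogens = 9.
Molecular formula: C9H9FN2O4

C9H9FN2O4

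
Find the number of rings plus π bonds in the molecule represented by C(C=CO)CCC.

Molecular formula from the SMILES: C6H12O.
DoU = (2C + 2 + N − H − X)/2 = (2·6 + 2 + 0 − 12 − 0)/2 = 2/2 = 1.
(Structurally: 0 ring(s) + 1 π bond(s) = 1.)

1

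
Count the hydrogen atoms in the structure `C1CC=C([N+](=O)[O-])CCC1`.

11

Hydrogens are implicit in SMILES; fill each atom to its normal valence:
  5 × C: 2 H each → 10
  1 × C: 1 H
  1 × C: no H
  1 × N (charge +1): no H
  1 × O: no H
  1 × O (charge -1): no H
  Total hydrogens = 11.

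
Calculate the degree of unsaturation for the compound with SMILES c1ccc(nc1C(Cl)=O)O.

Molecular formula from the SMILES: C6H4ClNO2.
DoU = (2C + 2 + N − H − X)/2 = (2·6 + 2 + 1 − 4 − 1)/2 = 10/2 = 5.
(Structurally: 1 ring(s) + 4 π bond(s) = 5.)

5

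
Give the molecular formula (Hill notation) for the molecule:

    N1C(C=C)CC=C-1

C6H9N

Heavy atoms from the SMILES: 6 C, 1 N.
Implicit hydrogens by atom environment:
  4 × C: 1 H each → 4
  2 × C: 2 H each → 4
  1 × N: 1 H
  Total hydrogens = 9.
Molecular formula: C6H9N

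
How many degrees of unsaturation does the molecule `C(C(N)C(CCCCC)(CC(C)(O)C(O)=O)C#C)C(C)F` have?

Molecular formula from the SMILES: C16H28FNO3.
DoU = (2C + 2 + N − H − X)/2 = (2·16 + 2 + 1 − 28 − 1)/2 = 6/2 = 3.
(Structurally: 0 ring(s) + 3 π bond(s) = 3.)

3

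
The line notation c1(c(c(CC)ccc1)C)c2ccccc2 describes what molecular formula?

Heavy atoms from the SMILES: 15 C.
Implicit hydrogens by atom environment:
  8 × C (aromatic): 1 H each → 8
  4 × C (aromatic): no H
  2 × C: 3 H each → 6
  1 × C: 2 H
  Total hydrogens = 16.
Molecular formula: C15H16

C15H16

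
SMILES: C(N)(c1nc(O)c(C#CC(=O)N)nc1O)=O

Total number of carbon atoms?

8

The symbol for carbon appears 8 times in the SMILES. Lowercase c denotes aromatic carbon and counts toward C.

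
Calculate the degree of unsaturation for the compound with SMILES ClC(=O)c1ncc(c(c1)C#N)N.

7

Molecular formula from the SMILES: C7H4ClN3O.
DoU = (2C + 2 + N − H − X)/2 = (2·7 + 2 + 3 − 4 − 1)/2 = 14/2 = 7.
(Structurally: 1 ring(s) + 6 π bond(s) = 7.)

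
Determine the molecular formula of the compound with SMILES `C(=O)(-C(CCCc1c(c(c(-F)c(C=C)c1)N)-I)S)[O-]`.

C13H14FINO2S-

Heavy atoms from the SMILES: 13 C, 1 F, 1 I, 1 N, 2 O, 1 S.
Implicit hydrogens by atom environment:
  5 × C (aromatic): no H
  4 × C: 2 H each → 8
  2 × C: 1 H each → 2
  1 × C (aromatic): 1 H
  1 × C: no H
  1 × F: no H
  1 × I: no H
  1 × N: 2 H
  1 × O: no H
  1 × O (charge -1): no H
  1 × S: 1 H
  Total hydrogens = 14.
Net charge -1.
Molecular formula: C13H14FINO2S-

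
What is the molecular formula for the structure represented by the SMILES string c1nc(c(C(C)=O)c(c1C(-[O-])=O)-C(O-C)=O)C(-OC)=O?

C12H10NO7-

Heavy atoms from the SMILES: 12 C, 1 N, 7 O.
Implicit hydrogens by atom environment:
  6 × O: no H
  4 × C (aromatic): no H
  4 × C: no H
  3 × C: 3 H each → 9
  1 × C (aromatic): 1 H
  1 × N (aromatic): no H
  1 × O (charge -1): no H
  Total hydrogens = 10.
Net charge -1.
Molecular formula: C12H10NO7-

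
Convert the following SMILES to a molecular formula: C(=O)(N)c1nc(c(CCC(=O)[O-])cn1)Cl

Heavy atoms from the SMILES: 8 C, 1 Cl, 3 N, 3 O.
Implicit hydrogens by atom environment:
  3 × C (aromatic): no H
  2 × C: 2 H each → 4
  2 × C: no H
  2 × N (aromatic): no H
  2 × O: no H
  1 × C (aromatic): 1 H
  1 × Cl: no H
  1 × N: 2 H
  1 × O (charge -1): no H
  Total hydrogens = 7.
Net charge -1.
Molecular formula: C8H7ClN3O3-

C8H7ClN3O3-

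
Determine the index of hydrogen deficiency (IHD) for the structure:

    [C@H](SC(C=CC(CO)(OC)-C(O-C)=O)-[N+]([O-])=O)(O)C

Molecular formula from the SMILES: C10H17NO7S.
DoU = (2C + 2 + N − H − X)/2 = (2·10 + 2 + 1 − 17 − 0)/2 = 6/2 = 3.
(Structurally: 0 ring(s) + 3 π bond(s) = 3.)

3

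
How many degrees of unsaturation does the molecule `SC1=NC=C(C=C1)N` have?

Molecular formula from the SMILES: C5H6N2S.
DoU = (2C + 2 + N − H − X)/2 = (2·5 + 2 + 2 − 6 − 0)/2 = 8/2 = 4.
(Structurally: 1 ring(s) + 3 π bond(s) = 4.)

4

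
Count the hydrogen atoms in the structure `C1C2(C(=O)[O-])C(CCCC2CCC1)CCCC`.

Hydrogens are implicit in SMILES; fill each atom to its normal valence:
  10 × C: 2 H each → 20
  2 × C: 1 H each → 2
  2 × C: no H
  1 × C: 3 H
  1 × O: no H
  1 × O (charge -1): no H
  Total hydrogens = 25.

25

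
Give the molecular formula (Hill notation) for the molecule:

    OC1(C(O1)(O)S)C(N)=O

Heavy atoms from the SMILES: 3 C, 1 N, 4 O, 1 S.
Implicit hydrogens by atom environment:
  3 × C: no H
  2 × O: 1 H each → 2
  2 × O: no H
  1 × N: 2 H
  1 × S: 1 H
  Total hydrogens = 5.
Molecular formula: C3H5NO4S

C3H5NO4S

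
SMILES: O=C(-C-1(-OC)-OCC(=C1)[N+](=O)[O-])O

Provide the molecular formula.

C6H7NO6

Heavy atoms from the SMILES: 6 C, 1 N, 6 O.
Implicit hydrogens by atom environment:
  4 × O: no H
  3 × C: no H
  1 × C: 3 H
  1 × C: 2 H
  1 × C: 1 H
  1 × N (charge +1): no H
  1 × O: 1 H
  1 × O (charge -1): no H
  Total hydrogens = 7.
Molecular formula: C6H7NO6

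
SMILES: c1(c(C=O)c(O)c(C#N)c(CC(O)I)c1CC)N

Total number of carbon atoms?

The symbol for carbon appears 12 times in the SMILES. Lowercase c denotes aromatic carbon and counts toward C.

12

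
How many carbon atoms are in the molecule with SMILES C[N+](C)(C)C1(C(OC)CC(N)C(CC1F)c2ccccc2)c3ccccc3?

The symbol for carbon appears 23 times in the SMILES. Lowercase c denotes aromatic carbon and counts toward C.

23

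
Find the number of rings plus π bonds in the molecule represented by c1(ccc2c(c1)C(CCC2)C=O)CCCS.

Molecular formula from the SMILES: C14H18OS.
DoU = (2C + 2 + N − H − X)/2 = (2·14 + 2 + 0 − 18 − 0)/2 = 12/2 = 6.
(Structurally: 2 ring(s) + 4 π bond(s) = 6.)

6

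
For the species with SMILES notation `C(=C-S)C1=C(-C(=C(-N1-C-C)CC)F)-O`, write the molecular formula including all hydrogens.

Heavy atoms from the SMILES: 10 C, 1 F, 1 N, 1 O, 1 S.
Implicit hydrogens by atom environment:
  4 × C (aromatic): no H
  2 × C: 3 H each → 6
  2 × C: 2 H each → 4
  2 × C: 1 H each → 2
  1 × F: no H
  1 × N (aromatic): no H
  1 × O: 1 H
  1 × S: 1 H
  Total hydrogens = 14.
Molecular formula: C10H14FNOS

C10H14FNOS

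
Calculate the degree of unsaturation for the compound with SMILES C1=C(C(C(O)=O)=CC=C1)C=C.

Molecular formula from the SMILES: C9H8O2.
DoU = (2C + 2 + N − H − X)/2 = (2·9 + 2 + 0 − 8 − 0)/2 = 12/2 = 6.
(Structurally: 1 ring(s) + 5 π bond(s) = 6.)

6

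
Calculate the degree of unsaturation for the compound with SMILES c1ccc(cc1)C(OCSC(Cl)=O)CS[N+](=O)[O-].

6

Molecular formula from the SMILES: C10H10ClNO4S2.
DoU = (2C + 2 + N − H − X)/2 = (2·10 + 2 + 1 − 10 − 1)/2 = 12/2 = 6.
(Structurally: 1 ring(s) + 5 π bond(s) = 6.)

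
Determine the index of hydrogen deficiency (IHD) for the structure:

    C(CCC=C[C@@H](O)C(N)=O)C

Molecular formula from the SMILES: C8H15NO2.
DoU = (2C + 2 + N − H − X)/2 = (2·8 + 2 + 1 − 15 − 0)/2 = 4/2 = 2.
(Structurally: 0 ring(s) + 2 π bond(s) = 2.)

2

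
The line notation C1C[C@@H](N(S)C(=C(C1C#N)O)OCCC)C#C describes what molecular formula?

C12H16N2O2S

Heavy atoms from the SMILES: 12 C, 2 N, 2 O, 1 S.
Implicit hydrogens by atom environment:
  4 × C: 2 H each → 8
  4 × C: no H
  3 × C: 1 H each → 3
  2 × N: no H
  1 × C: 3 H
  1 × O: 1 H
  1 × O: no H
  1 × S: 1 H
  Total hydrogens = 16.
Molecular formula: C12H16N2O2S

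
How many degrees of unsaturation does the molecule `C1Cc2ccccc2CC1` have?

5

Molecular formula from the SMILES: C10H12.
DoU = (2C + 2 + N − H − X)/2 = (2·10 + 2 + 0 − 12 − 0)/2 = 10/2 = 5.
(Structurally: 2 ring(s) + 3 π bond(s) = 5.)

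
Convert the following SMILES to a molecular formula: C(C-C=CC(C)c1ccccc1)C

C13H18

Heavy atoms from the SMILES: 13 C.
Implicit hydrogens by atom environment:
  5 × C (aromatic): 1 H each → 5
  3 × C: 1 H each → 3
  2 × C: 3 H each → 6
  2 × C: 2 H each → 4
  1 × C (aromatic): no H
  Total hydrogens = 18.
Molecular formula: C13H18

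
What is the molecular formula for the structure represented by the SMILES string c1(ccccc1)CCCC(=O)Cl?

Heavy atoms from the SMILES: 10 C, 1 Cl, 1 O.
Implicit hydrogens by atom environment:
  5 × C (aromatic): 1 H each → 5
  3 × C: 2 H each → 6
  1 × C: no H
  1 × C (aromatic): no H
  1 × Cl: no H
  1 × O: no H
  Total hydrogens = 11.
Molecular formula: C10H11ClO

C10H11ClO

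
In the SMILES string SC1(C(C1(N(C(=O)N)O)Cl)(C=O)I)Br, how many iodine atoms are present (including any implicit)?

1

The symbol for iodine appears 1 time in the SMILES.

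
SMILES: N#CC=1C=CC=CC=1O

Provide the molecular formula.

C7H5NO

Heavy atoms from the SMILES: 7 C, 1 N, 1 O.
Implicit hydrogens by atom environment:
  4 × C (aromatic): 1 H each → 4
  2 × C (aromatic): no H
  1 × C: no H
  1 × N: no H
  1 × O: 1 H
  Total hydrogens = 5.
Molecular formula: C7H5NO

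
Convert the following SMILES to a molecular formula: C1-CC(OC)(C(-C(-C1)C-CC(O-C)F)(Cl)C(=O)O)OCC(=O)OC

Heavy atoms from the SMILES: 15 C, 1 Cl, 1 F, 7 O.
Implicit hydrogens by atom environment:
  6 × C: 2 H each → 12
  6 × O: no H
  4 × C: no H
  3 × C: 3 H each → 9
  2 × C: 1 H each → 2
  1 × Cl: no H
  1 × F: no H
  1 × O: 1 H
  Total hydrogens = 24.
Molecular formula: C15H24ClFO7

C15H24ClFO7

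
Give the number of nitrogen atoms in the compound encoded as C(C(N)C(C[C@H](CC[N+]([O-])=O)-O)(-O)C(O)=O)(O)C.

The symbol for nitrogen appears 2 times in the SMILES.

2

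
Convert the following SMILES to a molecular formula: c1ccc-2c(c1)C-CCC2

Heavy atoms from the SMILES: 10 C.
Implicit hydrogens by atom environment:
  4 × C: 2 H each → 8
  4 × C (aromatic): 1 H each → 4
  2 × C (aromatic): no H
  Total hydrogens = 12.
Molecular formula: C10H12

C10H12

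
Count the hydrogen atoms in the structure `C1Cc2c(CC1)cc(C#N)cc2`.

Hydrogens are implicit in SMILES; fill each atom to its normal valence:
  4 × C: 2 H each → 8
  3 × C (aromatic): 1 H each → 3
  3 × C (aromatic): no H
  1 × C: no H
  1 × N: no H
  Total hydrogens = 11.

11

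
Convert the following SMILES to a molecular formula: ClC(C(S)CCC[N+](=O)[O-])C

C6H12ClNO2S

Heavy atoms from the SMILES: 6 C, 1 Cl, 1 N, 2 O, 1 S.
Implicit hydrogens by atom environment:
  3 × C: 2 H each → 6
  2 × C: 1 H each → 2
  1 × C: 3 H
  1 × Cl: no H
  1 × N (charge +1): no H
  1 × O: no H
  1 × O (charge -1): no H
  1 × S: 1 H
  Total hydrogens = 12.
Molecular formula: C6H12ClNO2S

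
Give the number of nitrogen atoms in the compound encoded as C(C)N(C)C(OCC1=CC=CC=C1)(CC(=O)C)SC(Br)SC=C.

The symbol for nitrogen appears 1 time in the SMILES.

1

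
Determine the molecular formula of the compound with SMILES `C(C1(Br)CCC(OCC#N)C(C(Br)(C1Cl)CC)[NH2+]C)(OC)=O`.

C14H22Br2ClN2O3+

Heavy atoms from the SMILES: 2 Br, 14 C, 1 Cl, 2 N, 3 O.
Implicit hydrogens by atom environment:
  4 × C: 2 H each → 8
  4 × C: no H
  3 × C: 3 H each → 9
  3 × C: 1 H each → 3
  3 × O: no H
  2 × Br: no H
  1 × Cl: no H
  1 × N (charge +1): 2 H
  1 × N: no H
  Total hydrogens = 22.
Net charge +1.
Molecular formula: C14H22Br2ClN2O3+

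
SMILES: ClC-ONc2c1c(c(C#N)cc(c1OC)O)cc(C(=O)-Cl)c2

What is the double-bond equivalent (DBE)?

10

Molecular formula from the SMILES: C14H10Cl2N2O4.
DoU = (2C + 2 + N − H − X)/2 = (2·14 + 2 + 2 − 10 − 2)/2 = 20/2 = 10.
(Structurally: 2 ring(s) + 8 π bond(s) = 10.)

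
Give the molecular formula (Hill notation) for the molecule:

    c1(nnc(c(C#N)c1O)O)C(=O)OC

Heavy atoms from the SMILES: 7 C, 3 N, 4 O.
Implicit hydrogens by atom environment:
  4 × C (aromatic): no H
  2 × C: no H
  2 × N (aromatic): no H
  2 × O: 1 H each → 2
  2 × O: no H
  1 × C: 3 H
  1 × N: no H
  Total hydrogens = 5.
Molecular formula: C7H5N3O4

C7H5N3O4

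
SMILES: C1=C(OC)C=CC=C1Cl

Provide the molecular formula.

C7H7ClO

Heavy atoms from the SMILES: 7 C, 1 Cl, 1 O.
Implicit hydrogens by atom environment:
  4 × C (aromatic): 1 H each → 4
  2 × C (aromatic): no H
  1 × C: 3 H
  1 × Cl: no H
  1 × O: no H
  Total hydrogens = 7.
Molecular formula: C7H7ClO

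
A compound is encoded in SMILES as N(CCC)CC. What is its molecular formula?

Heavy atoms from the SMILES: 5 C, 1 N.
Implicit hydrogens by atom environment:
  3 × C: 2 H each → 6
  2 × C: 3 H each → 6
  1 × N: 1 H
  Total hydrogens = 13.
Molecular formula: C5H13N

C5H13N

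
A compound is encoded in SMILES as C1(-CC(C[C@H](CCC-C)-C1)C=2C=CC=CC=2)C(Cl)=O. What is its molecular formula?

C17H23ClO

Heavy atoms from the SMILES: 17 C, 1 Cl, 1 O.
Implicit hydrogens by atom environment:
  6 × C: 2 H each → 12
  5 × C (aromatic): 1 H each → 5
  3 × C: 1 H each → 3
  1 × C: 3 H
  1 × C: no H
  1 × C (aromatic): no H
  1 × Cl: no H
  1 × O: no H
  Total hydrogens = 23.
Molecular formula: C17H23ClO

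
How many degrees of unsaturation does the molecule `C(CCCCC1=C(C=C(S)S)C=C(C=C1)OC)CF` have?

Molecular formula from the SMILES: C15H21FOS2.
DoU = (2C + 2 + N − H − X)/2 = (2·15 + 2 + 0 − 21 − 1)/2 = 10/2 = 5.
(Structurally: 1 ring(s) + 4 π bond(s) = 5.)

5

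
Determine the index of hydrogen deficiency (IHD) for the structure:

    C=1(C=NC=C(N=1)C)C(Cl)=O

Molecular formula from the SMILES: C6H5ClN2O.
DoU = (2C + 2 + N − H − X)/2 = (2·6 + 2 + 2 − 5 − 1)/2 = 10/2 = 5.
(Structurally: 1 ring(s) + 4 π bond(s) = 5.)

5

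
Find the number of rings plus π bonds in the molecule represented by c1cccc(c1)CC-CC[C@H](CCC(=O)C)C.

Molecular formula from the SMILES: C16H24O.
DoU = (2C + 2 + N − H − X)/2 = (2·16 + 2 + 0 − 24 − 0)/2 = 10/2 = 5.
(Structurally: 1 ring(s) + 4 π bond(s) = 5.)

5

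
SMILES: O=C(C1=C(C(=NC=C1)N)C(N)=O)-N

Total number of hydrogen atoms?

Hydrogens are implicit in SMILES; fill each atom to its normal valence:
  3 × C (aromatic): no H
  3 × N: 2 H each → 6
  2 × C (aromatic): 1 H each → 2
  2 × C: no H
  2 × O: no H
  1 × N (aromatic): no H
  Total hydrogens = 8.

8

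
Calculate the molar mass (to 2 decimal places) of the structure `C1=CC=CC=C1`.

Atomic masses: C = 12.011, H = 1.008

78.11

Molecular formula: C6H6.
M = 6×12.011 + 6×1.008 = 78.11 g/mol.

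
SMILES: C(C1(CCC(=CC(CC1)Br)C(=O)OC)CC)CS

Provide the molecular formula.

Heavy atoms from the SMILES: 1 Br, 14 C, 2 O, 1 S.
Implicit hydrogens by atom environment:
  7 × C: 2 H each → 14
  3 × C: no H
  2 × C: 3 H each → 6
  2 × C: 1 H each → 2
  2 × O: no H
  1 × Br: no H
  1 × S: 1 H
  Total hydrogens = 23.
Molecular formula: C14H23BrO2S

C14H23BrO2S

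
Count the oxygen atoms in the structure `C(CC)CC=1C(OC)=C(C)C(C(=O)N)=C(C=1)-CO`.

The symbol for oxygen appears 3 times in the SMILES.

3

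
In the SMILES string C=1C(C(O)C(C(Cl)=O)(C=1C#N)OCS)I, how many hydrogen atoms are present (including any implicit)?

Hydrogens are implicit in SMILES; fill each atom to its normal valence:
  4 × C: no H
  3 × C: 1 H each → 3
  2 × O: no H
  1 × C: 2 H
  1 × Cl: no H
  1 × I: no H
  1 × N: no H
  1 × O: 1 H
  1 × S: 1 H
  Total hydrogens = 7.

7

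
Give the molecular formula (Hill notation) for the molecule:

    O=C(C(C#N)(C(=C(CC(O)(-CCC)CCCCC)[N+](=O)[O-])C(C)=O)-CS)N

Heavy atoms from the SMILES: 18 C, 3 N, 5 O, 1 S.
Implicit hydrogens by atom environment:
  8 × C: 2 H each → 16
  7 × C: no H
  3 × C: 3 H each → 9
  3 × O: no H
  1 × N: 2 H
  1 × N: no H
  1 × N (charge +1): no H
  1 × O: 1 H
  1 × O (charge -1): no H
  1 × S: 1 H
  Total hydrogens = 29.
Molecular formula: C18H29N3O5S

C18H29N3O5S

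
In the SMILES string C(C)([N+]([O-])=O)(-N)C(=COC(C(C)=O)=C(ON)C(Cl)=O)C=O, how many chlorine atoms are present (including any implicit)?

The symbol for chlorine appears 1 time in the SMILES.

1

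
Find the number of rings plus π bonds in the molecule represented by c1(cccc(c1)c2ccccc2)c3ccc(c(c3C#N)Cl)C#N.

Molecular formula from the SMILES: C20H11ClN2.
DoU = (2C + 2 + N − H − X)/2 = (2·20 + 2 + 2 − 11 − 1)/2 = 32/2 = 16.
(Structurally: 3 ring(s) + 13 π bond(s) = 16.)

16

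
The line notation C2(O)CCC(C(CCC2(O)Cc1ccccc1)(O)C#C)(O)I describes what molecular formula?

C17H21IO4

Heavy atoms from the SMILES: 17 C, 1 I, 4 O.
Implicit hydrogens by atom environment:
  5 × C: 2 H each → 10
  5 × C (aromatic): 1 H each → 5
  4 × C: no H
  4 × O: 1 H each → 4
  2 × C: 1 H each → 2
  1 × C (aromatic): no H
  1 × I: no H
  Total hydrogens = 21.
Molecular formula: C17H21IO4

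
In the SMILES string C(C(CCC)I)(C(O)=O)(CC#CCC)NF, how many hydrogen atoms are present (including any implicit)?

17

Hydrogens are implicit in SMILES; fill each atom to its normal valence:
  4 × C: 2 H each → 8
  4 × C: no H
  2 × C: 3 H each → 6
  1 × C: 1 H
  1 × F: no H
  1 × I: no H
  1 × N: 1 H
  1 × O: 1 H
  1 × O: no H
  Total hydrogens = 17.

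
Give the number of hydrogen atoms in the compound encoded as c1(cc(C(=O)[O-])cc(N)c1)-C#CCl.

5

Hydrogens are implicit in SMILES; fill each atom to its normal valence:
  3 × C (aromatic): 1 H each → 3
  3 × C (aromatic): no H
  3 × C: no H
  1 × Cl: no H
  1 × N: 2 H
  1 × O: no H
  1 × O (charge -1): no H
  Total hydrogens = 5.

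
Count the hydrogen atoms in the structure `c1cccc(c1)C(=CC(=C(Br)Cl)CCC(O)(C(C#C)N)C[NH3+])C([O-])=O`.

20

Hydrogens are implicit in SMILES; fill each atom to its normal valence:
  6 × C: no H
  5 × C (aromatic): 1 H each → 5
  3 × C: 2 H each → 6
  3 × C: 1 H each → 3
  1 × Br: no H
  1 × C (aromatic): no H
  1 × Cl: no H
  1 × N (charge +1): 3 H
  1 × N: 2 H
  1 × O: 1 H
  1 × O: no H
  1 × O (charge -1): no H
  Total hydrogens = 20.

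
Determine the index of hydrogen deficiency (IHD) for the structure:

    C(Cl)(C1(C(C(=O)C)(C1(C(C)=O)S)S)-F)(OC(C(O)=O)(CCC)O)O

4

Molecular formula from the SMILES: C13H18ClFO7S2.
DoU = (2C + 2 + N − H − X)/2 = (2·13 + 2 + 0 − 18 − 2)/2 = 8/2 = 4.
(Structurally: 1 ring(s) + 3 π bond(s) = 4.)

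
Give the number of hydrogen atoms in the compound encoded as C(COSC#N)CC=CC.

11

Hydrogens are implicit in SMILES; fill each atom to its normal valence:
  3 × C: 2 H each → 6
  2 × C: 1 H each → 2
  1 × C: 3 H
  1 × C: no H
  1 × N: no H
  1 × O: no H
  1 × S: no H
  Total hydrogens = 11.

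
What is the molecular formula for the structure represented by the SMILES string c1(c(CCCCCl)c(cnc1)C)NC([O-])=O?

Heavy atoms from the SMILES: 11 C, 1 Cl, 2 N, 2 O.
Implicit hydrogens by atom environment:
  4 × C: 2 H each → 8
  3 × C (aromatic): no H
  2 × C (aromatic): 1 H each → 2
  1 × C: 3 H
  1 × C: no H
  1 × Cl: no H
  1 × N: 1 H
  1 × N (aromatic): no H
  1 × O: no H
  1 × O (charge -1): no H
  Total hydrogens = 14.
Net charge -1.
Molecular formula: C11H14ClN2O2-

C11H14ClN2O2-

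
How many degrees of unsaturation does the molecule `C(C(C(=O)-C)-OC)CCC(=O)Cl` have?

Molecular formula from the SMILES: C8H13ClO3.
DoU = (2C + 2 + N − H − X)/2 = (2·8 + 2 + 0 − 13 − 1)/2 = 4/2 = 2.
(Structurally: 0 ring(s) + 2 π bond(s) = 2.)

2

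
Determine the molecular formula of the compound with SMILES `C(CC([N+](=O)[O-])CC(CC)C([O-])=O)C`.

C9H16NO4-

Heavy atoms from the SMILES: 9 C, 1 N, 4 O.
Implicit hydrogens by atom environment:
  4 × C: 2 H each → 8
  2 × C: 3 H each → 6
  2 × C: 1 H each → 2
  2 × O: no H
  2 × O (charge -1): no H
  1 × C: no H
  1 × N (charge +1): no H
  Total hydrogens = 16.
Net charge -1.
Molecular formula: C9H16NO4-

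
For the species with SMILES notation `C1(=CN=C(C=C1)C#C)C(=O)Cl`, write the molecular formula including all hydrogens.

C8H4ClNO

Heavy atoms from the SMILES: 8 C, 1 Cl, 1 N, 1 O.
Implicit hydrogens by atom environment:
  3 × C (aromatic): 1 H each → 3
  2 × C (aromatic): no H
  2 × C: no H
  1 × C: 1 H
  1 × Cl: no H
  1 × N (aromatic): no H
  1 × O: no H
  Total hydrogens = 4.
Molecular formula: C8H4ClNO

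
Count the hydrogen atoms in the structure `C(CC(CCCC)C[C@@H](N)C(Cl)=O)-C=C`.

Hydrogens are implicit in SMILES; fill each atom to its normal valence:
  7 × C: 2 H each → 14
  3 × C: 1 H each → 3
  1 × C: 3 H
  1 × C: no H
  1 × Cl: no H
  1 × N: 2 H
  1 × O: no H
  Total hydrogens = 22.

22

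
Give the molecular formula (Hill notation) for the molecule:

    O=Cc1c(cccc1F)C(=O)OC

C9H7FO3

Heavy atoms from the SMILES: 9 C, 1 F, 3 O.
Implicit hydrogens by atom environment:
  3 × C (aromatic): 1 H each → 3
  3 × C (aromatic): no H
  3 × O: no H
  1 × C: 3 H
  1 × C: 1 H
  1 × C: no H
  1 × F: no H
  Total hydrogens = 7.
Molecular formula: C9H7FO3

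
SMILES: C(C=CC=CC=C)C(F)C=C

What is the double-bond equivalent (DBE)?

Molecular formula from the SMILES: C10H13F.
DoU = (2C + 2 + N − H − X)/2 = (2·10 + 2 + 0 − 13 − 1)/2 = 8/2 = 4.
(Structurally: 0 ring(s) + 4 π bond(s) = 4.)

4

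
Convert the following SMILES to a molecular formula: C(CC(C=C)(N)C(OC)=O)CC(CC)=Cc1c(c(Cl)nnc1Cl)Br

Heavy atoms from the SMILES: 1 Br, 16 C, 2 Cl, 3 N, 2 O.
Implicit hydrogens by atom environment:
  5 × C: 2 H each → 10
  4 × C (aromatic): no H
  3 × C: no H
  2 × C: 3 H each → 6
  2 × C: 1 H each → 2
  2 × Cl: no H
  2 × N (aromatic): no H
  2 × O: no H
  1 × Br: no H
  1 × N: 2 H
  Total hydrogens = 20.
Molecular formula: C16H20BrCl2N3O2

C16H20BrCl2N3O2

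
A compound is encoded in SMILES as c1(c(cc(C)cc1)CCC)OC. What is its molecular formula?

Heavy atoms from the SMILES: 11 C, 1 O.
Implicit hydrogens by atom environment:
  3 × C: 3 H each → 9
  3 × C (aromatic): 1 H each → 3
  3 × C (aromatic): no H
  2 × C: 2 H each → 4
  1 × O: no H
  Total hydrogens = 16.
Molecular formula: C11H16O

C11H16O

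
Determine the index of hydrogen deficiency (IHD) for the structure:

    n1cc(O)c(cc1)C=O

Molecular formula from the SMILES: C6H5NO2.
DoU = (2C + 2 + N − H − X)/2 = (2·6 + 2 + 1 − 5 − 0)/2 = 10/2 = 5.
(Structurally: 1 ring(s) + 4 π bond(s) = 5.)

5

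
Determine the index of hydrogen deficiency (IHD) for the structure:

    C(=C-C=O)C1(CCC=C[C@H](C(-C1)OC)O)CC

Molecular formula from the SMILES: C14H22O3.
DoU = (2C + 2 + N − H − X)/2 = (2·14 + 2 + 0 − 22 − 0)/2 = 8/2 = 4.
(Structurally: 1 ring(s) + 3 π bond(s) = 4.)

4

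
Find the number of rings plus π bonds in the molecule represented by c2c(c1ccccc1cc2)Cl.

7

Molecular formula from the SMILES: C10H7Cl.
DoU = (2C + 2 + N − H − X)/2 = (2·10 + 2 + 0 − 7 − 1)/2 = 14/2 = 7.
(Structurally: 2 ring(s) + 5 π bond(s) = 7.)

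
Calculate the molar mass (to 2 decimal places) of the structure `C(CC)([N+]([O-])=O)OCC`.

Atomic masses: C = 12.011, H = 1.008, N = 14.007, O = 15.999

Molecular formula: C5H11NO3.
M = 5×12.011 + 11×1.008 + 1×14.007 + 3×15.999 = 133.15 g/mol.

133.15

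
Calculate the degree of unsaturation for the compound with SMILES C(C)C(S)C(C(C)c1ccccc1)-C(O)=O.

Molecular formula from the SMILES: C13H18O2S.
DoU = (2C + 2 + N − H − X)/2 = (2·13 + 2 + 0 − 18 − 0)/2 = 10/2 = 5.
(Structurally: 1 ring(s) + 4 π bond(s) = 5.)

5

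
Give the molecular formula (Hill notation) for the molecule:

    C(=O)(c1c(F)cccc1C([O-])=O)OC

Heavy atoms from the SMILES: 9 C, 1 F, 4 O.
Implicit hydrogens by atom environment:
  3 × C (aromatic): 1 H each → 3
  3 × C (aromatic): no H
  3 × O: no H
  2 × C: no H
  1 × C: 3 H
  1 × F: no H
  1 × O (charge -1): no H
  Total hydrogens = 6.
Net charge -1.
Molecular formula: C9H6FO4-

C9H6FO4-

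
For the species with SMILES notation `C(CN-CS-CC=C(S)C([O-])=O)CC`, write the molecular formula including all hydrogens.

C9H16NO2S2-

Heavy atoms from the SMILES: 9 C, 1 N, 2 O, 2 S.
Implicit hydrogens by atom environment:
  5 × C: 2 H each → 10
  2 × C: no H
  1 × C: 3 H
  1 × C: 1 H
  1 × N: 1 H
  1 × O: no H
  1 × O (charge -1): no H
  1 × S: 1 H
  1 × S: no H
  Total hydrogens = 16.
Net charge -1.
Molecular formula: C9H16NO2S2-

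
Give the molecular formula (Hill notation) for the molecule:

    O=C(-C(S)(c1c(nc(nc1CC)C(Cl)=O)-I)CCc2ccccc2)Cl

Heavy atoms from the SMILES: 17 C, 2 Cl, 1 I, 2 N, 2 O, 1 S.
Implicit hydrogens by atom environment:
  5 × C (aromatic): 1 H each → 5
  5 × C (aromatic): no H
  3 × C: 2 H each → 6
  3 × C: no H
  2 × Cl: no H
  2 × N (aromatic): no H
  2 × O: no H
  1 × C: 3 H
  1 × I: no H
  1 × S: 1 H
  Total hydrogens = 15.
Molecular formula: C17H15Cl2IN2O2S

C17H15Cl2IN2O2S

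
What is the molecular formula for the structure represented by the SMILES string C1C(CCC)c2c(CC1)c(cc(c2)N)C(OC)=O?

C15H21NO2

Heavy atoms from the SMILES: 15 C, 1 N, 2 O.
Implicit hydrogens by atom environment:
  5 × C: 2 H each → 10
  4 × C (aromatic): no H
  2 × C: 3 H each → 6
  2 × C (aromatic): 1 H each → 2
  2 × O: no H
  1 × C: 1 H
  1 × C: no H
  1 × N: 2 H
  Total hydrogens = 21.
Molecular formula: C15H21NO2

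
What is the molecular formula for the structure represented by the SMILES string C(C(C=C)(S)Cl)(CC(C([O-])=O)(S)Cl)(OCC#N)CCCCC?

C14H20Cl2NO3S2-

Heavy atoms from the SMILES: 14 C, 2 Cl, 1 N, 3 O, 2 S.
Implicit hydrogens by atom environment:
  7 × C: 2 H each → 14
  5 × C: no H
  2 × Cl: no H
  2 × O: no H
  2 × S: 1 H each → 2
  1 × C: 3 H
  1 × C: 1 H
  1 × N: no H
  1 × O (charge -1): no H
  Total hydrogens = 20.
Net charge -1.
Molecular formula: C14H20Cl2NO3S2-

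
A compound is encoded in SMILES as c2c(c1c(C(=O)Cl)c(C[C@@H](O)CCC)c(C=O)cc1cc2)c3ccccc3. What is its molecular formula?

C23H21ClO3

Heavy atoms from the SMILES: 23 C, 1 Cl, 3 O.
Implicit hydrogens by atom environment:
  9 × C (aromatic): 1 H each → 9
  7 × C (aromatic): no H
  3 × C: 2 H each → 6
  2 × C: 1 H each → 2
  2 × O: no H
  1 × C: 3 H
  1 × C: no H
  1 × Cl: no H
  1 × O: 1 H
  Total hydrogens = 21.
Molecular formula: C23H21ClO3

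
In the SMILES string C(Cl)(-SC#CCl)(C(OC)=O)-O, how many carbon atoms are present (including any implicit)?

5

The symbol for carbon appears 5 times in the SMILES. (Cl is a single chlorine, not C + l.)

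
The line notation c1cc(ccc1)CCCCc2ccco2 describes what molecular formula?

C14H16O

Heavy atoms from the SMILES: 14 C, 1 O.
Implicit hydrogens by atom environment:
  8 × C (aromatic): 1 H each → 8
  4 × C: 2 H each → 8
  2 × C (aromatic): no H
  1 × O (aromatic): no H
  Total hydrogens = 16.
Molecular formula: C14H16O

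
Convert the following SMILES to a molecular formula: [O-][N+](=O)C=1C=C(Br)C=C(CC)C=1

C8H8BrNO2

Heavy atoms from the SMILES: 1 Br, 8 C, 1 N, 2 O.
Implicit hydrogens by atom environment:
  3 × C (aromatic): 1 H each → 3
  3 × C (aromatic): no H
  1 × Br: no H
  1 × C: 3 H
  1 × C: 2 H
  1 × N (charge +1): no H
  1 × O: no H
  1 × O (charge -1): no H
  Total hydrogens = 8.
Molecular formula: C8H8BrNO2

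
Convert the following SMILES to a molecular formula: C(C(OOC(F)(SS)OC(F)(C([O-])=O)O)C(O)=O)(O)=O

Heavy atoms from the SMILES: 6 C, 2 F, 10 O, 2 S.
Implicit hydrogens by atom environment:
  6 × O: no H
  5 × C: no H
  3 × O: 1 H each → 3
  2 × F: no H
  1 × C: 1 H
  1 × O (charge -1): no H
  1 × S: 1 H
  1 × S: no H
  Total hydrogens = 5.
Net charge -1.
Molecular formula: C6H5F2O10S2-

C6H5F2O10S2-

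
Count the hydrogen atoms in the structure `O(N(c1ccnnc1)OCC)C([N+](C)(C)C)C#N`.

Hydrogens are implicit in SMILES; fill each atom to its normal valence:
  4 × C: 3 H each → 12
  3 × C (aromatic): 1 H each → 3
  2 × N (aromatic): no H
  2 × N: no H
  2 × O: no H
  1 × C: 2 H
  1 × C: 1 H
  1 × C (aromatic): no H
  1 × C: no H
  1 × N (charge +1): no H
  Total hydrogens = 18.

18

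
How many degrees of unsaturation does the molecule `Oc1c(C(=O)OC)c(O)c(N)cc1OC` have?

Molecular formula from the SMILES: C9H11NO5.
DoU = (2C + 2 + N − H − X)/2 = (2·9 + 2 + 1 − 11 − 0)/2 = 10/2 = 5.
(Structurally: 1 ring(s) + 4 π bond(s) = 5.)

5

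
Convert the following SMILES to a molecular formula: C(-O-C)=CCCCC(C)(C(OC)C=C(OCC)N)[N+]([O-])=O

Heavy atoms from the SMILES: 14 C, 2 N, 5 O.
Implicit hydrogens by atom environment:
  4 × C: 3 H each → 12
  4 × C: 2 H each → 8
  4 × C: 1 H each → 4
  4 × O: no H
  2 × C: no H
  1 × N: 2 H
  1 × N (charge +1): no H
  1 × O (charge -1): no H
  Total hydrogens = 26.
Molecular formula: C14H26N2O5

C14H26N2O5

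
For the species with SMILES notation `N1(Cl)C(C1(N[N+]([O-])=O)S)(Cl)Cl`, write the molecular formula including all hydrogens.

Heavy atoms from the SMILES: 2 C, 3 Cl, 3 N, 2 O, 1 S.
Implicit hydrogens by atom environment:
  3 × Cl: no H
  2 × C: no H
  1 × N: 1 H
  1 × N: no H
  1 × N (charge +1): no H
  1 × O: no H
  1 × O (charge -1): no H
  1 × S: 1 H
  Total hydrogens = 2.
Molecular formula: C2H2Cl3N3O2S

C2H2Cl3N3O2S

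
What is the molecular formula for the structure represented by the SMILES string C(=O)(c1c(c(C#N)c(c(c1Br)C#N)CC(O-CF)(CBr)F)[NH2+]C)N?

C14H13Br2F2N4O2+

Heavy atoms from the SMILES: 2 Br, 14 C, 2 F, 4 N, 2 O.
Implicit hydrogens by atom environment:
  6 × C (aromatic): no H
  4 × C: no H
  3 × C: 2 H each → 6
  2 × Br: no H
  2 × F: no H
  2 × N: no H
  2 × O: no H
  1 × C: 3 H
  1 × N: 2 H
  1 × N (charge +1): 2 H
  Total hydrogens = 13.
Net charge +1.
Molecular formula: C14H13Br2F2N4O2+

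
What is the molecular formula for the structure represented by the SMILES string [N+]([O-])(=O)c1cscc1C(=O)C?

C6H5NO3S

Heavy atoms from the SMILES: 6 C, 1 N, 3 O, 1 S.
Implicit hydrogens by atom environment:
  2 × C (aromatic): 1 H each → 2
  2 × C (aromatic): no H
  2 × O: no H
  1 × C: 3 H
  1 × C: no H
  1 × N (charge +1): no H
  1 × O (charge -1): no H
  1 × S (aromatic): no H
  Total hydrogens = 5.
Molecular formula: C6H5NO3S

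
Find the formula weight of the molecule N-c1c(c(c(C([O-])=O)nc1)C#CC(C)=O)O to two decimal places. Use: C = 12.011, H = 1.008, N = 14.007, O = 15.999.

219.18

Molecular formula: C10H7N2O4-.
M = 10×12.011 + 7×1.008 + 2×14.007 + 4×15.999 = 219.18 g/mol.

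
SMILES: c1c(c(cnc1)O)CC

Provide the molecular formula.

Heavy atoms from the SMILES: 7 C, 1 N, 1 O.
Implicit hydrogens by atom environment:
  3 × C (aromatic): 1 H each → 3
  2 × C (aromatic): no H
  1 × C: 3 H
  1 × C: 2 H
  1 × N (aromatic): no H
  1 × O: 1 H
  Total hydrogens = 9.
Molecular formula: C7H9NO

C7H9NO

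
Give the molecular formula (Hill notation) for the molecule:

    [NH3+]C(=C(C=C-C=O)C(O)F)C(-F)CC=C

C10H14F2NO2+

Heavy atoms from the SMILES: 10 C, 2 F, 1 N, 2 O.
Implicit hydrogens by atom environment:
  6 × C: 1 H each → 6
  2 × C: 2 H each → 4
  2 × C: no H
  2 × F: no H
  1 × N (charge +1): 3 H
  1 × O: 1 H
  1 × O: no H
  Total hydrogens = 14.
Net charge +1.
Molecular formula: C10H14F2NO2+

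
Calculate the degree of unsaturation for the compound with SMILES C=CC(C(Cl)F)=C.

Molecular formula from the SMILES: C5H6ClF.
DoU = (2C + 2 + N − H − X)/2 = (2·5 + 2 + 0 − 6 − 2)/2 = 4/2 = 2.
(Structurally: 0 ring(s) + 2 π bond(s) = 2.)

2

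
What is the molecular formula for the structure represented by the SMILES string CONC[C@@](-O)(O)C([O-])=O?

Heavy atoms from the SMILES: 4 C, 1 N, 5 O.
Implicit hydrogens by atom environment:
  2 × C: no H
  2 × O: 1 H each → 2
  2 × O: no H
  1 × C: 3 H
  1 × C: 2 H
  1 × N: 1 H
  1 × O (charge -1): no H
  Total hydrogens = 8.
Net charge -1.
Molecular formula: C4H8NO5-

C4H8NO5-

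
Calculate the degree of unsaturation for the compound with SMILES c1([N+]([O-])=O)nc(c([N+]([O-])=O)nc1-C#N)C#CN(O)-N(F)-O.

10

Molecular formula from the SMILES: C7H2FN7O6.
DoU = (2C + 2 + N − H − X)/2 = (2·7 + 2 + 7 − 2 − 1)/2 = 20/2 = 10.
(Structurally: 1 ring(s) + 9 π bond(s) = 10.)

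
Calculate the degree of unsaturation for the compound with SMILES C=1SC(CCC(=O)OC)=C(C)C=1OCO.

Molecular formula from the SMILES: C10H14O4S.
DoU = (2C + 2 + N − H − X)/2 = (2·10 + 2 + 0 − 14 − 0)/2 = 8/2 = 4.
(Structurally: 1 ring(s) + 3 π bond(s) = 4.)

4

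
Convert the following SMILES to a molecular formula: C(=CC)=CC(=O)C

Heavy atoms from the SMILES: 6 C, 1 O.
Implicit hydrogens by atom environment:
  2 × C: 3 H each → 6
  2 × C: 1 H each → 2
  2 × C: no H
  1 × O: no H
  Total hydrogens = 8.
Molecular formula: C6H8O

C6H8O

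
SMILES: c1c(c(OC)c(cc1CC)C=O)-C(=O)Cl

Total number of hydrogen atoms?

Hydrogens are implicit in SMILES; fill each atom to its normal valence:
  4 × C (aromatic): no H
  3 × O: no H
  2 × C: 3 H each → 6
  2 × C (aromatic): 1 H each → 2
  1 × C: 2 H
  1 × C: 1 H
  1 × C: no H
  1 × Cl: no H
  Total hydrogens = 11.

11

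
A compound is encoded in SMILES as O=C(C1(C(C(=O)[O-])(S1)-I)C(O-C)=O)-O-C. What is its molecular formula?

C7H6IO6S-

Heavy atoms from the SMILES: 7 C, 1 I, 6 O, 1 S.
Implicit hydrogens by atom environment:
  5 × C: no H
  5 × O: no H
  2 × C: 3 H each → 6
  1 × I: no H
  1 × O (charge -1): no H
  1 × S: no H
  Total hydrogens = 6.
Net charge -1.
Molecular formula: C7H6IO6S-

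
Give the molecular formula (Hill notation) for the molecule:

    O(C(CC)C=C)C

C6H12O

Heavy atoms from the SMILES: 6 C, 1 O.
Implicit hydrogens by atom environment:
  2 × C: 3 H each → 6
  2 × C: 2 H each → 4
  2 × C: 1 H each → 2
  1 × O: no H
  Total hydrogens = 12.
Molecular formula: C6H12O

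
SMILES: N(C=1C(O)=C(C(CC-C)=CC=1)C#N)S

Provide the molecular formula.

C10H12N2OS

Heavy atoms from the SMILES: 10 C, 2 N, 1 O, 1 S.
Implicit hydrogens by atom environment:
  4 × C (aromatic): no H
  2 × C: 2 H each → 4
  2 × C (aromatic): 1 H each → 2
  1 × C: 3 H
  1 × C: no H
  1 × N: 1 H
  1 × N: no H
  1 × O: 1 H
  1 × S: 1 H
  Total hydrogens = 12.
Molecular formula: C10H12N2OS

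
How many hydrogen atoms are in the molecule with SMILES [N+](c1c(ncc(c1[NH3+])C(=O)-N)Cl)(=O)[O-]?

6

Hydrogens are implicit in SMILES; fill each atom to its normal valence:
  4 × C (aromatic): no H
  2 × O: no H
  1 × C (aromatic): 1 H
  1 × C: no H
  1 × Cl: no H
  1 × N (charge +1): 3 H
  1 × N: 2 H
  1 × N (aromatic): no H
  1 × N (charge +1): no H
  1 × O (charge -1): no H
  Total hydrogens = 6.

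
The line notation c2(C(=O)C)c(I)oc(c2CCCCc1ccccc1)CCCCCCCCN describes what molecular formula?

C24H34INO2

Heavy atoms from the SMILES: 24 C, 1 I, 1 N, 2 O.
Implicit hydrogens by atom environment:
  12 × C: 2 H each → 24
  5 × C (aromatic): 1 H each → 5
  5 × C (aromatic): no H
  1 × C: 3 H
  1 × C: no H
  1 × I: no H
  1 × N: 2 H
  1 × O (aromatic): no H
  1 × O: no H
  Total hydrogens = 34.
Molecular formula: C24H34INO2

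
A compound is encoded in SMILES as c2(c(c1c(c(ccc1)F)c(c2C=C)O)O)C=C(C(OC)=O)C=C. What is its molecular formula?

C18H15FO4

Heavy atoms from the SMILES: 18 C, 1 F, 4 O.
Implicit hydrogens by atom environment:
  7 × C (aromatic): no H
  3 × C (aromatic): 1 H each → 3
  3 × C: 1 H each → 3
  2 × C: 2 H each → 4
  2 × C: no H
  2 × O: 1 H each → 2
  2 × O: no H
  1 × C: 3 H
  1 × F: no H
  Total hydrogens = 15.
Molecular formula: C18H15FO4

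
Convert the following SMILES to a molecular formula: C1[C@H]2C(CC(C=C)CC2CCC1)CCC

C15H26

Heavy atoms from the SMILES: 15 C.
Implicit hydrogens by atom environment:
  9 × C: 2 H each → 18
  5 × C: 1 H each → 5
  1 × C: 3 H
  Total hydrogens = 26.
Molecular formula: C15H26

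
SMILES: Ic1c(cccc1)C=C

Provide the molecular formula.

C8H7I

Heavy atoms from the SMILES: 8 C, 1 I.
Implicit hydrogens by atom environment:
  4 × C (aromatic): 1 H each → 4
  2 × C (aromatic): no H
  1 × C: 2 H
  1 × C: 1 H
  1 × I: no H
  Total hydrogens = 7.
Molecular formula: C8H7I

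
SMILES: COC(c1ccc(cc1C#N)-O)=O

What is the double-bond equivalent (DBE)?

7

Molecular formula from the SMILES: C9H7NO3.
DoU = (2C + 2 + N − H − X)/2 = (2·9 + 2 + 1 − 7 − 0)/2 = 14/2 = 7.
(Structurally: 1 ring(s) + 6 π bond(s) = 7.)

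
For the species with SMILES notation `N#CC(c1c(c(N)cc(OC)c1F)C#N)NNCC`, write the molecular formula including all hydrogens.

C12H14FN5O

Heavy atoms from the SMILES: 12 C, 1 F, 5 N, 1 O.
Implicit hydrogens by atom environment:
  5 × C (aromatic): no H
  2 × C: 3 H each → 6
  2 × C: no H
  2 × N: 1 H each → 2
  2 × N: no H
  1 × C: 2 H
  1 × C (aromatic): 1 H
  1 × C: 1 H
  1 × F: no H
  1 × N: 2 H
  1 × O: no H
  Total hydrogens = 14.
Molecular formula: C12H14FN5O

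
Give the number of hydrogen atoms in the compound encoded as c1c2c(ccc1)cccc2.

Hydrogens are implicit in SMILES; fill each atom to its normal valence:
  8 × C (aromatic): 1 H each → 8
  2 × C (aromatic): no H
  Total hydrogens = 8.

8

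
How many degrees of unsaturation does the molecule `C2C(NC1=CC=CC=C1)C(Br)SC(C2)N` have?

5

Molecular formula from the SMILES: C11H15BrN2S.
DoU = (2C + 2 + N − H − X)/2 = (2·11 + 2 + 2 − 15 − 1)/2 = 10/2 = 5.
(Structurally: 2 ring(s) + 3 π bond(s) = 5.)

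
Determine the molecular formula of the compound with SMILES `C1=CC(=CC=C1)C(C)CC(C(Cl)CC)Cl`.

Heavy atoms from the SMILES: 13 C, 2 Cl.
Implicit hydrogens by atom environment:
  5 × C (aromatic): 1 H each → 5
  3 × C: 1 H each → 3
  2 × C: 3 H each → 6
  2 × C: 2 H each → 4
  2 × Cl: no H
  1 × C (aromatic): no H
  Total hydrogens = 18.
Molecular formula: C13H18Cl2

C13H18Cl2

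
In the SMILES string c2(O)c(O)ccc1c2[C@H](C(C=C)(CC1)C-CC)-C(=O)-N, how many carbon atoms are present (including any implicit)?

The symbol for carbon appears 16 times in the SMILES. Lowercase c denotes aromatic carbon and counts toward C.

16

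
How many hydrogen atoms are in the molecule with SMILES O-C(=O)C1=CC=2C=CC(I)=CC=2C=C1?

Hydrogens are implicit in SMILES; fill each atom to its normal valence:
  6 × C (aromatic): 1 H each → 6
  4 × C (aromatic): no H
  1 × C: no H
  1 × I: no H
  1 × O: 1 H
  1 × O: no H
  Total hydrogens = 7.

7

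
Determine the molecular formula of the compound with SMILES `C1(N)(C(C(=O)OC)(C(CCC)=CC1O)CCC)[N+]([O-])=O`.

Heavy atoms from the SMILES: 13 C, 2 N, 5 O.
Implicit hydrogens by atom environment:
  4 × C: 2 H each → 8
  4 × C: no H
  3 × C: 3 H each → 9
  3 × O: no H
  2 × C: 1 H each → 2
  1 × N: 2 H
  1 × N (charge +1): no H
  1 × O: 1 H
  1 × O (charge -1): no H
  Total hydrogens = 22.
Molecular formula: C13H22N2O5

C13H22N2O5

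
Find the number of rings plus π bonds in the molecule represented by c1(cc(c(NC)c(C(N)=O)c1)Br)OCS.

5

Molecular formula from the SMILES: C9H11BrN2O2S.
DoU = (2C + 2 + N − H − X)/2 = (2·9 + 2 + 2 − 11 − 1)/2 = 10/2 = 5.
(Structurally: 1 ring(s) + 4 π bond(s) = 5.)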